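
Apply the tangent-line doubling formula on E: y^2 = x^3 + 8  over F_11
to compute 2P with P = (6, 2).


Doubling: s = (3 x1^2 + a) / (2 y1)
s = (3*6^2 + 0) / (2*2) mod 11 = 5
x3 = s^2 - 2 x1 mod 11 = 5^2 - 2*6 = 2
y3 = s (x1 - x3) - y1 mod 11 = 5 * (6 - 2) - 2 = 7

2P = (2, 7)


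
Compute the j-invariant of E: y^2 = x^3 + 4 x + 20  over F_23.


Delta = -16(4 a^3 + 27 b^2) mod 23 = 20
-1728 * (4 a)^3 = -1728 * (4*4)^3 mod 23 = 17
j = 17 * 20^(-1) mod 23 = 2

j = 2 (mod 23)


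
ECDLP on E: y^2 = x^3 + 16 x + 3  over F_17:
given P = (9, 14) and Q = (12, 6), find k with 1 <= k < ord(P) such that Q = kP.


Enumerate multiples of P until we hit Q = (12, 6):
  1P = (9, 14)
  2P = (7, 13)
  3P = (14, 9)
  4P = (12, 6)
Match found at i = 4.

k = 4


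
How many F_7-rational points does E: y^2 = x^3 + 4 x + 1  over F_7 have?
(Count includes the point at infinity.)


For each x in F_7, count y with y^2 = x^3 + 4 x + 1 mod 7:
  x = 0: RHS = 1, y in [1, 6]  -> 2 point(s)
  x = 4: RHS = 4, y in [2, 5]  -> 2 point(s)
Affine points: 4. Add the point at infinity: total = 5.

#E(F_7) = 5


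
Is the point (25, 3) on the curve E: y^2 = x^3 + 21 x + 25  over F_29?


Check whether y^2 = x^3 + 21 x + 25 (mod 29) for (x, y) = (25, 3).
LHS: y^2 = 3^2 mod 29 = 9
RHS: x^3 + 21 x + 25 = 25^3 + 21*25 + 25 mod 29 = 22
LHS != RHS

No, not on the curve


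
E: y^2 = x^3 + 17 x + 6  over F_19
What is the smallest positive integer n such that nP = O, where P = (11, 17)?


Compute successive multiples of P until we hit O:
  1P = (11, 17)
  2P = (16, 2)
  3P = (1, 10)
  4P = (13, 12)
  5P = (6, 18)
  6P = (18, 11)
  7P = (14, 10)
  8P = (10, 6)
  ... (continuing to 26P)
  26P = O

ord(P) = 26


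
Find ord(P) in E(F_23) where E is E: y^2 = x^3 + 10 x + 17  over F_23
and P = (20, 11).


Compute successive multiples of P until we hit O:
  1P = (20, 11)
  2P = (18, 7)
  3P = (12, 5)
  4P = (16, 15)
  5P = (11, 3)
  6P = (5, 10)
  7P = (7, 19)
  8P = (4, 11)
  ... (continuing to 28P)
  28P = O

ord(P) = 28


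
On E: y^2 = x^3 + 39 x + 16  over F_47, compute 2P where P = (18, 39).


Doubling: s = (3 x1^2 + a) / (2 y1)
s = (3*18^2 + 39) / (2*39) mod 47 = 22
x3 = s^2 - 2 x1 mod 47 = 22^2 - 2*18 = 25
y3 = s (x1 - x3) - y1 mod 47 = 22 * (18 - 25) - 39 = 42

2P = (25, 42)


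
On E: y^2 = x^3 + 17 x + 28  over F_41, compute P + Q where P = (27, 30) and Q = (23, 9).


P != Q, so use the chord formula.
s = (y2 - y1) / (x2 - x1) = (20) / (37) mod 41 = 36
x3 = s^2 - x1 - x2 mod 41 = 36^2 - 27 - 23 = 16
y3 = s (x1 - x3) - y1 mod 41 = 36 * (27 - 16) - 30 = 38

P + Q = (16, 38)


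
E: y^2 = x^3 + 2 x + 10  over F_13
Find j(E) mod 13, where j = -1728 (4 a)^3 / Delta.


Delta = -16(4 a^3 + 27 b^2) mod 13 = 7
-1728 * (4 a)^3 = -1728 * (4*2)^3 mod 13 = 5
j = 5 * 7^(-1) mod 13 = 10

j = 10 (mod 13)


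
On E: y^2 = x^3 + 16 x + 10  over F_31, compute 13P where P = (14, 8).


k = 13 = 1101_2 (binary, LSB first: 1011)
Double-and-add from P = (14, 8):
  bit 0 = 1: acc = O + (14, 8) = (14, 8)
  bit 1 = 0: acc unchanged = (14, 8)
  bit 2 = 1: acc = (14, 8) + (12, 15) = (25, 15)
  bit 3 = 1: acc = (25, 15) + (17, 24) = (14, 23)

13P = (14, 23)


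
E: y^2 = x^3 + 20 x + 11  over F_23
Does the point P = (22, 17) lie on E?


Check whether y^2 = x^3 + 20 x + 11 (mod 23) for (x, y) = (22, 17).
LHS: y^2 = 17^2 mod 23 = 13
RHS: x^3 + 20 x + 11 = 22^3 + 20*22 + 11 mod 23 = 13
LHS = RHS

Yes, on the curve


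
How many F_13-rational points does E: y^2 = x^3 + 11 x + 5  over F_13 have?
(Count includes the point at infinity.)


For each x in F_13, count y with y^2 = x^3 + 11 x + 5 mod 13:
  x = 1: RHS = 4, y in [2, 11]  -> 2 point(s)
  x = 2: RHS = 9, y in [3, 10]  -> 2 point(s)
  x = 3: RHS = 0, y in [0]  -> 1 point(s)
  x = 4: RHS = 9, y in [3, 10]  -> 2 point(s)
  x = 5: RHS = 3, y in [4, 9]  -> 2 point(s)
  x = 6: RHS = 1, y in [1, 12]  -> 2 point(s)
  x = 7: RHS = 9, y in [3, 10]  -> 2 point(s)
  x = 9: RHS = 1, y in [1, 12]  -> 2 point(s)
  x = 10: RHS = 10, y in [6, 7]  -> 2 point(s)
  x = 11: RHS = 1, y in [1, 12]  -> 2 point(s)
Affine points: 19. Add the point at infinity: total = 20.

#E(F_13) = 20


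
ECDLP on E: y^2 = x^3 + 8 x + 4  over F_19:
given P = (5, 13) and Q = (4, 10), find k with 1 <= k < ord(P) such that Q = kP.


Enumerate multiples of P until we hit Q = (4, 10):
  1P = (5, 13)
  2P = (10, 1)
  3P = (9, 8)
  4P = (3, 13)
  5P = (11, 6)
  6P = (7, 2)
  7P = (4, 10)
Match found at i = 7.

k = 7


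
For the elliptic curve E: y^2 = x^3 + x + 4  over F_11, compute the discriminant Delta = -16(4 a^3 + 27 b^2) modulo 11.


4 a^3 + 27 b^2 = 4*1^3 + 27*4^2 = 4 + 432 = 436
Delta = -16 * (436) = -6976
Delta mod 11 = 9

Delta = 9 (mod 11)


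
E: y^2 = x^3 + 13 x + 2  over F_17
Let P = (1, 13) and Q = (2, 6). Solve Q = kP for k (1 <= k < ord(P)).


Enumerate multiples of P until we hit Q = (2, 6):
  1P = (1, 13)
  2P = (2, 6)
Match found at i = 2.

k = 2


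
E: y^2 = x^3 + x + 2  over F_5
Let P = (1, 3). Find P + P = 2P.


Doubling: s = (3 x1^2 + a) / (2 y1)
s = (3*1^2 + 1) / (2*3) mod 5 = 4
x3 = s^2 - 2 x1 mod 5 = 4^2 - 2*1 = 4
y3 = s (x1 - x3) - y1 mod 5 = 4 * (1 - 4) - 3 = 0

2P = (4, 0)


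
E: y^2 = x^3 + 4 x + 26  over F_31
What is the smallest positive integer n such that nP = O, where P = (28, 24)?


Compute successive multiples of P until we hit O:
  1P = (28, 24)
  2P = (6, 7)
  3P = (22, 6)
  4P = (21, 28)
  5P = (7, 26)
  6P = (1, 0)
  7P = (7, 5)
  8P = (21, 3)
  ... (continuing to 12P)
  12P = O

ord(P) = 12


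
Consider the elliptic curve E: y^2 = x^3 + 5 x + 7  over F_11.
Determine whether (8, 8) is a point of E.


Check whether y^2 = x^3 + 5 x + 7 (mod 11) for (x, y) = (8, 8).
LHS: y^2 = 8^2 mod 11 = 9
RHS: x^3 + 5 x + 7 = 8^3 + 5*8 + 7 mod 11 = 9
LHS = RHS

Yes, on the curve


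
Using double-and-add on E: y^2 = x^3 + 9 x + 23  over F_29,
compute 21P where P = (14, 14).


k = 21 = 10101_2 (binary, LSB first: 10101)
Double-and-add from P = (14, 14):
  bit 0 = 1: acc = O + (14, 14) = (14, 14)
  bit 1 = 0: acc unchanged = (14, 14)
  bit 2 = 1: acc = (14, 14) + (22, 9) = (2, 22)
  bit 3 = 0: acc unchanged = (2, 22)
  bit 4 = 1: acc = (2, 22) + (15, 16) = (28, 19)

21P = (28, 19)


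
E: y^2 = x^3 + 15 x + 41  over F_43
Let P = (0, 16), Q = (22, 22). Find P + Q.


P != Q, so use the chord formula.
s = (y2 - y1) / (x2 - x1) = (6) / (22) mod 43 = 12
x3 = s^2 - x1 - x2 mod 43 = 12^2 - 0 - 22 = 36
y3 = s (x1 - x3) - y1 mod 43 = 12 * (0 - 36) - 16 = 25

P + Q = (36, 25)


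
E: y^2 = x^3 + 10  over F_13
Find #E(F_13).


For each x in F_13, count y with y^2 = x^3 + 0 x + 10 mod 13:
  x = 0: RHS = 10, y in [6, 7]  -> 2 point(s)
  x = 4: RHS = 9, y in [3, 10]  -> 2 point(s)
  x = 10: RHS = 9, y in [3, 10]  -> 2 point(s)
  x = 12: RHS = 9, y in [3, 10]  -> 2 point(s)
Affine points: 8. Add the point at infinity: total = 9.

#E(F_13) = 9


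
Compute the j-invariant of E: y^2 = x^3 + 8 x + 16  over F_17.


Delta = -16(4 a^3 + 27 b^2) mod 17 = 1
-1728 * (4 a)^3 = -1728 * (4*8)^3 mod 17 = 3
j = 3 * 1^(-1) mod 17 = 3

j = 3 (mod 17)


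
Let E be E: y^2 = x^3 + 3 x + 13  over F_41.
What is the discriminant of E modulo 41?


4 a^3 + 27 b^2 = 4*3^3 + 27*13^2 = 108 + 4563 = 4671
Delta = -16 * (4671) = -74736
Delta mod 41 = 7

Delta = 7 (mod 41)


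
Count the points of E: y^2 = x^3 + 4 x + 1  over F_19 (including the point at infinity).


For each x in F_19, count y with y^2 = x^3 + 4 x + 1 mod 19:
  x = 0: RHS = 1, y in [1, 18]  -> 2 point(s)
  x = 1: RHS = 6, y in [5, 14]  -> 2 point(s)
  x = 2: RHS = 17, y in [6, 13]  -> 2 point(s)
  x = 4: RHS = 5, y in [9, 10]  -> 2 point(s)
  x = 7: RHS = 11, y in [7, 12]  -> 2 point(s)
  x = 9: RHS = 6, y in [5, 14]  -> 2 point(s)
  x = 15: RHS = 16, y in [4, 15]  -> 2 point(s)
  x = 16: RHS = 0, y in [0]  -> 1 point(s)
  x = 17: RHS = 4, y in [2, 17]  -> 2 point(s)
Affine points: 17. Add the point at infinity: total = 18.

#E(F_19) = 18


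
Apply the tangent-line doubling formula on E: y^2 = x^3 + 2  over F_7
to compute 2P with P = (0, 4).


Doubling: s = (3 x1^2 + a) / (2 y1)
s = (3*0^2 + 0) / (2*4) mod 7 = 0
x3 = s^2 - 2 x1 mod 7 = 0^2 - 2*0 = 0
y3 = s (x1 - x3) - y1 mod 7 = 0 * (0 - 0) - 4 = 3

2P = (0, 3)


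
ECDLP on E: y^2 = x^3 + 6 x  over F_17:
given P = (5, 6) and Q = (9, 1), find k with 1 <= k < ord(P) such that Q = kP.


Enumerate multiples of P until we hit Q = (9, 1):
  1P = (5, 6)
  2P = (9, 1)
Match found at i = 2.

k = 2


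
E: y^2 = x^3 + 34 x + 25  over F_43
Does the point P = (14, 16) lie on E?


Check whether y^2 = x^3 + 34 x + 25 (mod 43) for (x, y) = (14, 16).
LHS: y^2 = 16^2 mod 43 = 41
RHS: x^3 + 34 x + 25 = 14^3 + 34*14 + 25 mod 43 = 20
LHS != RHS

No, not on the curve


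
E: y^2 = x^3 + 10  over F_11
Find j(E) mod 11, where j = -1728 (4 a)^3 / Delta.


Delta = -16(4 a^3 + 27 b^2) mod 11 = 8
-1728 * (4 a)^3 = -1728 * (4*0)^3 mod 11 = 0
j = 0 * 8^(-1) mod 11 = 0

j = 0 (mod 11)


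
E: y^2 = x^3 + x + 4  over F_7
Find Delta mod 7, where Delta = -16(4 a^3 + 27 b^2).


4 a^3 + 27 b^2 = 4*1^3 + 27*4^2 = 4 + 432 = 436
Delta = -16 * (436) = -6976
Delta mod 7 = 3

Delta = 3 (mod 7)


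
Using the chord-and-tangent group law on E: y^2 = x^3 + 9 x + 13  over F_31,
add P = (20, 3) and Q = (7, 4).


P != Q, so use the chord formula.
s = (y2 - y1) / (x2 - x1) = (1) / (18) mod 31 = 19
x3 = s^2 - x1 - x2 mod 31 = 19^2 - 20 - 7 = 24
y3 = s (x1 - x3) - y1 mod 31 = 19 * (20 - 24) - 3 = 14

P + Q = (24, 14)


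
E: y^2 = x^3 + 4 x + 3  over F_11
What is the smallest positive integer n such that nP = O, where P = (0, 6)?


Compute successive multiples of P until we hit O:
  1P = (0, 6)
  2P = (5, 7)
  3P = (10, 3)
  4P = (10, 8)
  5P = (5, 4)
  6P = (0, 5)
  7P = O

ord(P) = 7


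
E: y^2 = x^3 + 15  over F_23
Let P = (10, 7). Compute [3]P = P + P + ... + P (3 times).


k = 3 = 11_2 (binary, LSB first: 11)
Double-and-add from P = (10, 7):
  bit 0 = 1: acc = O + (10, 7) = (10, 7)
  bit 1 = 1: acc = (10, 7) + (5, 18) = (11, 9)

3P = (11, 9)


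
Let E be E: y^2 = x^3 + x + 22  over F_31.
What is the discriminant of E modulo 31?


4 a^3 + 27 b^2 = 4*1^3 + 27*22^2 = 4 + 13068 = 13072
Delta = -16 * (13072) = -209152
Delta mod 31 = 5

Delta = 5 (mod 31)


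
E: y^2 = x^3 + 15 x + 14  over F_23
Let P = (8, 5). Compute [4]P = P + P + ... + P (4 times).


k = 4 = 100_2 (binary, LSB first: 001)
Double-and-add from P = (8, 5):
  bit 0 = 0: acc unchanged = O
  bit 1 = 0: acc unchanged = O
  bit 2 = 1: acc = O + (12, 17) = (12, 17)

4P = (12, 17)


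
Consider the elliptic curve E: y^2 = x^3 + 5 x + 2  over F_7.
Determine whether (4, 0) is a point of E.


Check whether y^2 = x^3 + 5 x + 2 (mod 7) for (x, y) = (4, 0).
LHS: y^2 = 0^2 mod 7 = 0
RHS: x^3 + 5 x + 2 = 4^3 + 5*4 + 2 mod 7 = 2
LHS != RHS

No, not on the curve


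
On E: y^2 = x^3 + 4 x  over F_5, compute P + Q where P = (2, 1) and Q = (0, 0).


P != Q, so use the chord formula.
s = (y2 - y1) / (x2 - x1) = (4) / (3) mod 5 = 3
x3 = s^2 - x1 - x2 mod 5 = 3^2 - 2 - 0 = 2
y3 = s (x1 - x3) - y1 mod 5 = 3 * (2 - 2) - 1 = 4

P + Q = (2, 4)


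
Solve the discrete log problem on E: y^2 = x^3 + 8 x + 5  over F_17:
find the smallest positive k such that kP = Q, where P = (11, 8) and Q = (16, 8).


Enumerate multiples of P until we hit Q = (16, 8):
  1P = (11, 8)
  2P = (4, 13)
  3P = (15, 7)
  4P = (7, 8)
  5P = (16, 9)
  6P = (5, 0)
  7P = (16, 8)
Match found at i = 7.

k = 7


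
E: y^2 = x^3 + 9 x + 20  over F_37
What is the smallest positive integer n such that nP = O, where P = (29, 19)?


Compute successive multiples of P until we hit O:
  1P = (29, 19)
  2P = (13, 15)
  3P = (2, 34)
  4P = (36, 26)
  5P = (10, 0)
  6P = (36, 11)
  7P = (2, 3)
  8P = (13, 22)
  ... (continuing to 10P)
  10P = O

ord(P) = 10


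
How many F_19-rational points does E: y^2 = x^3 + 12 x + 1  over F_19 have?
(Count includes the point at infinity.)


For each x in F_19, count y with y^2 = x^3 + 12 x + 1 mod 19:
  x = 0: RHS = 1, y in [1, 18]  -> 2 point(s)
  x = 3: RHS = 7, y in [8, 11]  -> 2 point(s)
  x = 6: RHS = 4, y in [2, 17]  -> 2 point(s)
  x = 8: RHS = 1, y in [1, 18]  -> 2 point(s)
  x = 10: RHS = 0, y in [0]  -> 1 point(s)
  x = 11: RHS = 1, y in [1, 18]  -> 2 point(s)
  x = 12: RHS = 11, y in [7, 12]  -> 2 point(s)
  x = 13: RHS = 17, y in [6, 13]  -> 2 point(s)
  x = 14: RHS = 6, y in [5, 14]  -> 2 point(s)
  x = 17: RHS = 7, y in [8, 11]  -> 2 point(s)
  x = 18: RHS = 7, y in [8, 11]  -> 2 point(s)
Affine points: 21. Add the point at infinity: total = 22.

#E(F_19) = 22


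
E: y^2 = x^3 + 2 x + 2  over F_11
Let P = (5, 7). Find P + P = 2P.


Doubling: s = (3 x1^2 + a) / (2 y1)
s = (3*5^2 + 2) / (2*7) mod 11 = 0
x3 = s^2 - 2 x1 mod 11 = 0^2 - 2*5 = 1
y3 = s (x1 - x3) - y1 mod 11 = 0 * (5 - 1) - 7 = 4

2P = (1, 4)


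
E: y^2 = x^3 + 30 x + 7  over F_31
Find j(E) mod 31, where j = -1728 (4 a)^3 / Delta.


Delta = -16(4 a^3 + 27 b^2) mod 31 = 7
-1728 * (4 a)^3 = -1728 * (4*30)^3 mod 31 = 15
j = 15 * 7^(-1) mod 31 = 11

j = 11 (mod 31)


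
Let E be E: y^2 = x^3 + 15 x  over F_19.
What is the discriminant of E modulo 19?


4 a^3 + 27 b^2 = 4*15^3 + 27*0^2 = 13500 + 0 = 13500
Delta = -16 * (13500) = -216000
Delta mod 19 = 11

Delta = 11 (mod 19)


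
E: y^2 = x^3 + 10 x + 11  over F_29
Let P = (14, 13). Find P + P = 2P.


Doubling: s = (3 x1^2 + a) / (2 y1)
s = (3*14^2 + 10) / (2*13) mod 29 = 23
x3 = s^2 - 2 x1 mod 29 = 23^2 - 2*14 = 8
y3 = s (x1 - x3) - y1 mod 29 = 23 * (14 - 8) - 13 = 9

2P = (8, 9)


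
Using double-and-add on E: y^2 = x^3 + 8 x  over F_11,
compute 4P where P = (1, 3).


k = 4 = 100_2 (binary, LSB first: 001)
Double-and-add from P = (1, 3):
  bit 0 = 0: acc unchanged = O
  bit 1 = 0: acc unchanged = O
  bit 2 = 1: acc = O + (9, 3) = (9, 3)

4P = (9, 3)


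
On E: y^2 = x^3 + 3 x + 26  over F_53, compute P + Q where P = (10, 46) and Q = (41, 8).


P != Q, so use the chord formula.
s = (y2 - y1) / (x2 - x1) = (15) / (31) mod 53 = 21
x3 = s^2 - x1 - x2 mod 53 = 21^2 - 10 - 41 = 19
y3 = s (x1 - x3) - y1 mod 53 = 21 * (10 - 19) - 46 = 30

P + Q = (19, 30)


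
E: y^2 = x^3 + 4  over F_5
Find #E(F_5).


For each x in F_5, count y with y^2 = x^3 + 0 x + 4 mod 5:
  x = 0: RHS = 4, y in [2, 3]  -> 2 point(s)
  x = 1: RHS = 0, y in [0]  -> 1 point(s)
  x = 3: RHS = 1, y in [1, 4]  -> 2 point(s)
Affine points: 5. Add the point at infinity: total = 6.

#E(F_5) = 6


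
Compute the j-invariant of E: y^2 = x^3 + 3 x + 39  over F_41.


Delta = -16(4 a^3 + 27 b^2) mod 41 = 29
-1728 * (4 a)^3 = -1728 * (4*3)^3 mod 41 = 5
j = 5 * 29^(-1) mod 41 = 3

j = 3 (mod 41)


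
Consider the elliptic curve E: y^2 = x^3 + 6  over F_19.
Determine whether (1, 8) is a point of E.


Check whether y^2 = x^3 + 0 x + 6 (mod 19) for (x, y) = (1, 8).
LHS: y^2 = 8^2 mod 19 = 7
RHS: x^3 + 0 x + 6 = 1^3 + 0*1 + 6 mod 19 = 7
LHS = RHS

Yes, on the curve


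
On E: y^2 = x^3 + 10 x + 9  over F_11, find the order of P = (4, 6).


Compute successive multiples of P until we hit O:
  1P = (4, 6)
  2P = (1, 3)
  3P = (7, 2)
  4P = (3, 0)
  5P = (7, 9)
  6P = (1, 8)
  7P = (4, 5)
  8P = O

ord(P) = 8


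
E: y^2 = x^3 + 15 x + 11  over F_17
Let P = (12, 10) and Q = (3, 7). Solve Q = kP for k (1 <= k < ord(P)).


Enumerate multiples of P until we hit Q = (3, 7):
  1P = (12, 10)
  2P = (9, 12)
  3P = (4, 13)
  4P = (3, 10)
  5P = (2, 7)
  6P = (7, 0)
  7P = (2, 10)
  8P = (3, 7)
Match found at i = 8.

k = 8


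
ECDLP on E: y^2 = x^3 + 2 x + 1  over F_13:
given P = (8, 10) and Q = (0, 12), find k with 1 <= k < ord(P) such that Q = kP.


Enumerate multiples of P until we hit Q = (0, 12):
  1P = (8, 10)
  2P = (1, 2)
  3P = (0, 1)
  4P = (2, 0)
  5P = (0, 12)
Match found at i = 5.

k = 5


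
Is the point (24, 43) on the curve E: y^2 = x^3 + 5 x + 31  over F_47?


Check whether y^2 = x^3 + 5 x + 31 (mod 47) for (x, y) = (24, 43).
LHS: y^2 = 43^2 mod 47 = 16
RHS: x^3 + 5 x + 31 = 24^3 + 5*24 + 31 mod 47 = 16
LHS = RHS

Yes, on the curve


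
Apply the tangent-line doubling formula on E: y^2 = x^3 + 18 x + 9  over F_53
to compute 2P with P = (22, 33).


Doubling: s = (3 x1^2 + a) / (2 y1)
s = (3*22^2 + 18) / (2*33) mod 53 = 3
x3 = s^2 - 2 x1 mod 53 = 3^2 - 2*22 = 18
y3 = s (x1 - x3) - y1 mod 53 = 3 * (22 - 18) - 33 = 32

2P = (18, 32)


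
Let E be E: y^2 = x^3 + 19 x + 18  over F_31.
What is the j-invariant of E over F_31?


Delta = -16(4 a^3 + 27 b^2) mod 31 = 12
-1728 * (4 a)^3 = -1728 * (4*19)^3 mod 31 = 4
j = 4 * 12^(-1) mod 31 = 21

j = 21 (mod 31)


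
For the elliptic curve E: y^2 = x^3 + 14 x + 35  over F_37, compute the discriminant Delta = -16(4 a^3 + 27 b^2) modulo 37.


4 a^3 + 27 b^2 = 4*14^3 + 27*35^2 = 10976 + 33075 = 44051
Delta = -16 * (44051) = -704816
Delta mod 37 = 34

Delta = 34 (mod 37)


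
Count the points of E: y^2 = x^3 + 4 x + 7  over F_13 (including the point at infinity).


For each x in F_13, count y with y^2 = x^3 + 4 x + 7 mod 13:
  x = 1: RHS = 12, y in [5, 8]  -> 2 point(s)
  x = 2: RHS = 10, y in [6, 7]  -> 2 point(s)
  x = 4: RHS = 9, y in [3, 10]  -> 2 point(s)
  x = 5: RHS = 9, y in [3, 10]  -> 2 point(s)
  x = 6: RHS = 0, y in [0]  -> 1 point(s)
  x = 7: RHS = 1, y in [1, 12]  -> 2 point(s)
  x = 11: RHS = 4, y in [2, 11]  -> 2 point(s)
Affine points: 13. Add the point at infinity: total = 14.

#E(F_13) = 14


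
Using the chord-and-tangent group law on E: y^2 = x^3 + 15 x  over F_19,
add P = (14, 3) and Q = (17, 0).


P != Q, so use the chord formula.
s = (y2 - y1) / (x2 - x1) = (16) / (3) mod 19 = 18
x3 = s^2 - x1 - x2 mod 19 = 18^2 - 14 - 17 = 8
y3 = s (x1 - x3) - y1 mod 19 = 18 * (14 - 8) - 3 = 10

P + Q = (8, 10)


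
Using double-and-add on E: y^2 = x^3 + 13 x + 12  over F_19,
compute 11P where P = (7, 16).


k = 11 = 1011_2 (binary, LSB first: 1101)
Double-and-add from P = (7, 16):
  bit 0 = 1: acc = O + (7, 16) = (7, 16)
  bit 1 = 1: acc = (7, 16) + (11, 2) = (18, 13)
  bit 2 = 0: acc unchanged = (18, 13)
  bit 3 = 1: acc = (18, 13) + (1, 8) = (11, 17)

11P = (11, 17)


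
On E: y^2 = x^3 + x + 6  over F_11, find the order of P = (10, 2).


Compute successive multiples of P until we hit O:
  1P = (10, 2)
  2P = (3, 5)
  3P = (2, 4)
  4P = (8, 3)
  5P = (7, 2)
  6P = (5, 9)
  7P = (5, 2)
  8P = (7, 9)
  ... (continuing to 13P)
  13P = O

ord(P) = 13


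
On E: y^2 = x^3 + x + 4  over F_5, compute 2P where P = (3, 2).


k = 2 = 10_2 (binary, LSB first: 01)
Double-and-add from P = (3, 2):
  bit 0 = 0: acc unchanged = O
  bit 1 = 1: acc = O + (3, 3) = (3, 3)

2P = (3, 3)


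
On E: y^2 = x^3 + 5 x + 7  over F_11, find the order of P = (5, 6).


Compute successive multiples of P until we hit O:
  1P = (5, 6)
  2P = (10, 1)
  3P = (8, 8)
  4P = (7, 0)
  5P = (8, 3)
  6P = (10, 10)
  7P = (5, 5)
  8P = O

ord(P) = 8


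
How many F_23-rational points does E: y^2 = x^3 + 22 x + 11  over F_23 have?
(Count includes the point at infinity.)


For each x in F_23, count y with y^2 = x^3 + 22 x + 11 mod 23:
  x = 3: RHS = 12, y in [9, 14]  -> 2 point(s)
  x = 4: RHS = 2, y in [5, 18]  -> 2 point(s)
  x = 5: RHS = 16, y in [4, 19]  -> 2 point(s)
  x = 7: RHS = 2, y in [5, 18]  -> 2 point(s)
  x = 8: RHS = 9, y in [3, 20]  -> 2 point(s)
  x = 9: RHS = 18, y in [8, 15]  -> 2 point(s)
  x = 10: RHS = 12, y in [9, 14]  -> 2 point(s)
  x = 12: RHS = 2, y in [5, 18]  -> 2 point(s)
  x = 14: RHS = 4, y in [2, 21]  -> 2 point(s)
  x = 15: RHS = 13, y in [6, 17]  -> 2 point(s)
  x = 17: RHS = 8, y in [10, 13]  -> 2 point(s)
  x = 18: RHS = 6, y in [11, 12]  -> 2 point(s)
Affine points: 24. Add the point at infinity: total = 25.

#E(F_23) = 25


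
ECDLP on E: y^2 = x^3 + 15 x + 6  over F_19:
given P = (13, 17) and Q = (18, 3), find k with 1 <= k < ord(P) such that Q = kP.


Enumerate multiples of P until we hit Q = (18, 3):
  1P = (13, 17)
  2P = (4, 15)
  3P = (18, 3)
Match found at i = 3.

k = 3


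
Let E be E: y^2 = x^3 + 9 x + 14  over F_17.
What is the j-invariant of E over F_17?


Delta = -16(4 a^3 + 27 b^2) mod 17 = 14
-1728 * (4 a)^3 = -1728 * (4*9)^3 mod 17 = 14
j = 14 * 14^(-1) mod 17 = 1

j = 1 (mod 17)


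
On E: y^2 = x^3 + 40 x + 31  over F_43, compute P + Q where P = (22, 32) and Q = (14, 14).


P != Q, so use the chord formula.
s = (y2 - y1) / (x2 - x1) = (25) / (35) mod 43 = 13
x3 = s^2 - x1 - x2 mod 43 = 13^2 - 22 - 14 = 4
y3 = s (x1 - x3) - y1 mod 43 = 13 * (22 - 4) - 32 = 30

P + Q = (4, 30)


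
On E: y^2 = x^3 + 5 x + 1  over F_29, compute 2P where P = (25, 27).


Doubling: s = (3 x1^2 + a) / (2 y1)
s = (3*25^2 + 5) / (2*27) mod 29 = 23
x3 = s^2 - 2 x1 mod 29 = 23^2 - 2*25 = 15
y3 = s (x1 - x3) - y1 mod 29 = 23 * (25 - 15) - 27 = 0

2P = (15, 0)


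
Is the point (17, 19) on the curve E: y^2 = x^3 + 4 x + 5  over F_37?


Check whether y^2 = x^3 + 4 x + 5 (mod 37) for (x, y) = (17, 19).
LHS: y^2 = 19^2 mod 37 = 28
RHS: x^3 + 4 x + 5 = 17^3 + 4*17 + 5 mod 37 = 28
LHS = RHS

Yes, on the curve


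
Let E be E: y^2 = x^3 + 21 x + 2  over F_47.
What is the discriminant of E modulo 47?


4 a^3 + 27 b^2 = 4*21^3 + 27*2^2 = 37044 + 108 = 37152
Delta = -16 * (37152) = -594432
Delta mod 47 = 24

Delta = 24 (mod 47)


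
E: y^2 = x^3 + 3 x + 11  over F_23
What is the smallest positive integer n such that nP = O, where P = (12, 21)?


Compute successive multiples of P until we hit O:
  1P = (12, 21)
  2P = (5, 17)
  3P = (19, 21)
  4P = (15, 2)
  5P = (8, 15)
  6P = (11, 15)
  7P = (13, 19)
  8P = (2, 5)
  ... (continuing to 27P)
  27P = O

ord(P) = 27


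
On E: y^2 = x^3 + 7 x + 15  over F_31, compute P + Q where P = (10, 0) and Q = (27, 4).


P != Q, so use the chord formula.
s = (y2 - y1) / (x2 - x1) = (4) / (17) mod 31 = 13
x3 = s^2 - x1 - x2 mod 31 = 13^2 - 10 - 27 = 8
y3 = s (x1 - x3) - y1 mod 31 = 13 * (10 - 8) - 0 = 26

P + Q = (8, 26)


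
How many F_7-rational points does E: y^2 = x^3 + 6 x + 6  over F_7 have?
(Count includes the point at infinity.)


For each x in F_7, count y with y^2 = x^3 + 6 x + 6 mod 7:
  x = 3: RHS = 2, y in [3, 4]  -> 2 point(s)
  x = 5: RHS = 0, y in [0]  -> 1 point(s)
Affine points: 3. Add the point at infinity: total = 4.

#E(F_7) = 4


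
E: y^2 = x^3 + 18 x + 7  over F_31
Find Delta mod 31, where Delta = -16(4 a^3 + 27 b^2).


4 a^3 + 27 b^2 = 4*18^3 + 27*7^2 = 23328 + 1323 = 24651
Delta = -16 * (24651) = -394416
Delta mod 31 = 28

Delta = 28 (mod 31)


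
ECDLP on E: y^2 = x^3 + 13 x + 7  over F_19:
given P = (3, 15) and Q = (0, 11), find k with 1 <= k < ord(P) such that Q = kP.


Enumerate multiples of P until we hit Q = (0, 11):
  1P = (3, 15)
  2P = (0, 8)
  3P = (13, 6)
  4P = (4, 3)
  5P = (4, 16)
  6P = (13, 13)
  7P = (0, 11)
Match found at i = 7.

k = 7


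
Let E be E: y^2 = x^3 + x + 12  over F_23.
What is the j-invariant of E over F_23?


Delta = -16(4 a^3 + 27 b^2) mod 23 = 12
-1728 * (4 a)^3 = -1728 * (4*1)^3 mod 23 = 15
j = 15 * 12^(-1) mod 23 = 7

j = 7 (mod 23)


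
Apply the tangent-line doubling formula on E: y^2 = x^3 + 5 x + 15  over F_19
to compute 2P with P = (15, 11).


Doubling: s = (3 x1^2 + a) / (2 y1)
s = (3*15^2 + 5) / (2*11) mod 19 = 5
x3 = s^2 - 2 x1 mod 19 = 5^2 - 2*15 = 14
y3 = s (x1 - x3) - y1 mod 19 = 5 * (15 - 14) - 11 = 13

2P = (14, 13)


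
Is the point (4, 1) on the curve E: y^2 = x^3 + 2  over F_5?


Check whether y^2 = x^3 + 0 x + 2 (mod 5) for (x, y) = (4, 1).
LHS: y^2 = 1^2 mod 5 = 1
RHS: x^3 + 0 x + 2 = 4^3 + 0*4 + 2 mod 5 = 1
LHS = RHS

Yes, on the curve


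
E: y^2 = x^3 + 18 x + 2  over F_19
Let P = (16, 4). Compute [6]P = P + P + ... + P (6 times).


k = 6 = 110_2 (binary, LSB first: 011)
Double-and-add from P = (16, 4):
  bit 0 = 0: acc unchanged = O
  bit 1 = 1: acc = O + (13, 1) = (13, 1)
  bit 2 = 1: acc = (13, 1) + (10, 17) = (16, 15)

6P = (16, 15)


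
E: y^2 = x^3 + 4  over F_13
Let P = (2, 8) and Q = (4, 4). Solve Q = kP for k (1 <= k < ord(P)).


Enumerate multiples of P until we hit Q = (4, 4):
  1P = (2, 8)
  2P = (12, 4)
  3P = (8, 10)
  4P = (6, 8)
  5P = (5, 5)
  6P = (7, 10)
  7P = (0, 11)
  8P = (10, 4)
  9P = (11, 3)
  10P = (4, 9)
  11P = (4, 4)
Match found at i = 11.

k = 11


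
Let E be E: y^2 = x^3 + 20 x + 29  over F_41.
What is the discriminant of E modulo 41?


4 a^3 + 27 b^2 = 4*20^3 + 27*29^2 = 32000 + 22707 = 54707
Delta = -16 * (54707) = -875312
Delta mod 41 = 38

Delta = 38 (mod 41)


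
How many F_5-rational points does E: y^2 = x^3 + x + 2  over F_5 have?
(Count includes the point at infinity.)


For each x in F_5, count y with y^2 = x^3 + 1 x + 2 mod 5:
  x = 1: RHS = 4, y in [2, 3]  -> 2 point(s)
  x = 4: RHS = 0, y in [0]  -> 1 point(s)
Affine points: 3. Add the point at infinity: total = 4.

#E(F_5) = 4


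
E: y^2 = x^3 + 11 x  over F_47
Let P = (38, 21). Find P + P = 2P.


Doubling: s = (3 x1^2 + a) / (2 y1)
s = (3*38^2 + 11) / (2*21) mod 47 = 15
x3 = s^2 - 2 x1 mod 47 = 15^2 - 2*38 = 8
y3 = s (x1 - x3) - y1 mod 47 = 15 * (38 - 8) - 21 = 6

2P = (8, 6)


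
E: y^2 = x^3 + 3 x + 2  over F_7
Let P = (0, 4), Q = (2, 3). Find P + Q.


P != Q, so use the chord formula.
s = (y2 - y1) / (x2 - x1) = (6) / (2) mod 7 = 3
x3 = s^2 - x1 - x2 mod 7 = 3^2 - 0 - 2 = 0
y3 = s (x1 - x3) - y1 mod 7 = 3 * (0 - 0) - 4 = 3

P + Q = (0, 3)


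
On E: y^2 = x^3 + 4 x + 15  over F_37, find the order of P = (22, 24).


Compute successive multiples of P until we hit O:
  1P = (22, 24)
  2P = (21, 31)
  3P = (6, 12)
  4P = (35, 31)
  5P = (7, 4)
  6P = (18, 6)
  7P = (8, 2)
  8P = (14, 15)
  ... (continuing to 47P)
  47P = O

ord(P) = 47


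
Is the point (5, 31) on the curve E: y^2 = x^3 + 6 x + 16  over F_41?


Check whether y^2 = x^3 + 6 x + 16 (mod 41) for (x, y) = (5, 31).
LHS: y^2 = 31^2 mod 41 = 18
RHS: x^3 + 6 x + 16 = 5^3 + 6*5 + 16 mod 41 = 7
LHS != RHS

No, not on the curve


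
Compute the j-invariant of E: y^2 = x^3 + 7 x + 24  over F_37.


Delta = -16(4 a^3 + 27 b^2) mod 37 = 19
-1728 * (4 a)^3 = -1728 * (4*7)^3 mod 37 = 10
j = 10 * 19^(-1) mod 37 = 20

j = 20 (mod 37)


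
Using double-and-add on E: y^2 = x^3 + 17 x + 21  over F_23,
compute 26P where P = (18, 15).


k = 26 = 11010_2 (binary, LSB first: 01011)
Double-and-add from P = (18, 15):
  bit 0 = 0: acc unchanged = O
  bit 1 = 1: acc = O + (10, 8) = (10, 8)
  bit 2 = 0: acc unchanged = (10, 8)
  bit 3 = 1: acc = (10, 8) + (9, 11) = (13, 1)
  bit 4 = 1: acc = (13, 1) + (8, 5) = (10, 15)

26P = (10, 15)


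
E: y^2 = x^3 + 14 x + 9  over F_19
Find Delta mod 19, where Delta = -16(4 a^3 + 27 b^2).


4 a^3 + 27 b^2 = 4*14^3 + 27*9^2 = 10976 + 2187 = 13163
Delta = -16 * (13163) = -210608
Delta mod 19 = 7

Delta = 7 (mod 19)


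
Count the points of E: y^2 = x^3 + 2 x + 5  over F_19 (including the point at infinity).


For each x in F_19, count y with y^2 = x^3 + 2 x + 5 mod 19:
  x = 0: RHS = 5, y in [9, 10]  -> 2 point(s)
  x = 2: RHS = 17, y in [6, 13]  -> 2 point(s)
  x = 3: RHS = 0, y in [0]  -> 1 point(s)
  x = 4: RHS = 1, y in [1, 18]  -> 2 point(s)
  x = 5: RHS = 7, y in [8, 11]  -> 2 point(s)
  x = 6: RHS = 5, y in [9, 10]  -> 2 point(s)
  x = 7: RHS = 1, y in [1, 18]  -> 2 point(s)
  x = 8: RHS = 1, y in [1, 18]  -> 2 point(s)
  x = 9: RHS = 11, y in [7, 12]  -> 2 point(s)
  x = 11: RHS = 9, y in [3, 16]  -> 2 point(s)
  x = 12: RHS = 9, y in [3, 16]  -> 2 point(s)
  x = 13: RHS = 5, y in [9, 10]  -> 2 point(s)
  x = 15: RHS = 9, y in [3, 16]  -> 2 point(s)
Affine points: 25. Add the point at infinity: total = 26.

#E(F_19) = 26


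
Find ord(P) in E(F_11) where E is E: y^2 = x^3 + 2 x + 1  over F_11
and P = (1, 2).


Compute successive multiples of P until we hit O:
  1P = (1, 2)
  2P = (3, 1)
  3P = (10, 8)
  4P = (9, 0)
  5P = (10, 3)
  6P = (3, 10)
  7P = (1, 9)
  8P = O

ord(P) = 8


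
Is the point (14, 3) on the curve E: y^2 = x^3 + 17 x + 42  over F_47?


Check whether y^2 = x^3 + 17 x + 42 (mod 47) for (x, y) = (14, 3).
LHS: y^2 = 3^2 mod 47 = 9
RHS: x^3 + 17 x + 42 = 14^3 + 17*14 + 42 mod 47 = 16
LHS != RHS

No, not on the curve


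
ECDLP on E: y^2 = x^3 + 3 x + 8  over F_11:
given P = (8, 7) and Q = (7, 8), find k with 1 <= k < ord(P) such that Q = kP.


Enumerate multiples of P until we hit Q = (7, 8):
  1P = (8, 7)
  2P = (7, 3)
  3P = (1, 10)
  4P = (6, 0)
  5P = (1, 1)
  6P = (7, 8)
Match found at i = 6.

k = 6


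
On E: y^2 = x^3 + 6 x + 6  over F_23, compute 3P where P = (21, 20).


k = 3 = 11_2 (binary, LSB first: 11)
Double-and-add from P = (21, 20):
  bit 0 = 1: acc = O + (21, 20) = (21, 20)
  bit 1 = 1: acc = (21, 20) + (13, 2) = (7, 0)

3P = (7, 0)


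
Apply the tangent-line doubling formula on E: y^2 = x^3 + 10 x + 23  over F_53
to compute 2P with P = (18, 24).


Doubling: s = (3 x1^2 + a) / (2 y1)
s = (3*18^2 + 10) / (2*24) mod 53 = 5
x3 = s^2 - 2 x1 mod 53 = 5^2 - 2*18 = 42
y3 = s (x1 - x3) - y1 mod 53 = 5 * (18 - 42) - 24 = 15

2P = (42, 15)


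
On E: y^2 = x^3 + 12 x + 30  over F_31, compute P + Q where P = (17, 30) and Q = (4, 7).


P != Q, so use the chord formula.
s = (y2 - y1) / (x2 - x1) = (8) / (18) mod 31 = 28
x3 = s^2 - x1 - x2 mod 31 = 28^2 - 17 - 4 = 19
y3 = s (x1 - x3) - y1 mod 31 = 28 * (17 - 19) - 30 = 7

P + Q = (19, 7)


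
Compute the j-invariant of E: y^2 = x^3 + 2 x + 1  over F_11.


Delta = -16(4 a^3 + 27 b^2) mod 11 = 2
-1728 * (4 a)^3 = -1728 * (4*2)^3 mod 11 = 5
j = 5 * 2^(-1) mod 11 = 8

j = 8 (mod 11)


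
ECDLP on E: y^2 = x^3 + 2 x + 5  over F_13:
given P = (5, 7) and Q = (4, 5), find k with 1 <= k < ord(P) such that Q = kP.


Enumerate multiples of P until we hit Q = (4, 5):
  1P = (5, 7)
  2P = (4, 5)
Match found at i = 2.

k = 2


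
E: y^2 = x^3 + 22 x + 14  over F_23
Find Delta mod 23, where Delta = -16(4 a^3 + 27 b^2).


4 a^3 + 27 b^2 = 4*22^3 + 27*14^2 = 42592 + 5292 = 47884
Delta = -16 * (47884) = -766144
Delta mod 23 = 9

Delta = 9 (mod 23)


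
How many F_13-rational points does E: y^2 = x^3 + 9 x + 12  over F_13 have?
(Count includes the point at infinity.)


For each x in F_13, count y with y^2 = x^3 + 9 x + 12 mod 13:
  x = 0: RHS = 12, y in [5, 8]  -> 2 point(s)
  x = 1: RHS = 9, y in [3, 10]  -> 2 point(s)
  x = 2: RHS = 12, y in [5, 8]  -> 2 point(s)
  x = 3: RHS = 1, y in [1, 12]  -> 2 point(s)
  x = 5: RHS = 0, y in [0]  -> 1 point(s)
  x = 6: RHS = 9, y in [3, 10]  -> 2 point(s)
  x = 9: RHS = 3, y in [4, 9]  -> 2 point(s)
  x = 10: RHS = 10, y in [6, 7]  -> 2 point(s)
  x = 11: RHS = 12, y in [5, 8]  -> 2 point(s)
Affine points: 17. Add the point at infinity: total = 18.

#E(F_13) = 18


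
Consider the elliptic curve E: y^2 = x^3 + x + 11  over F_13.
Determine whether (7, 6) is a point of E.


Check whether y^2 = x^3 + 1 x + 11 (mod 13) for (x, y) = (7, 6).
LHS: y^2 = 6^2 mod 13 = 10
RHS: x^3 + 1 x + 11 = 7^3 + 1*7 + 11 mod 13 = 10
LHS = RHS

Yes, on the curve


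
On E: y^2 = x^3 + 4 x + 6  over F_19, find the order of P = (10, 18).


Compute successive multiples of P until we hit O:
  1P = (10, 18)
  2P = (18, 1)
  3P = (16, 9)
  4P = (0, 5)
  5P = (1, 7)
  6P = (17, 3)
  7P = (9, 7)
  8P = (7, 15)
  ... (continuing to 19P)
  19P = O

ord(P) = 19


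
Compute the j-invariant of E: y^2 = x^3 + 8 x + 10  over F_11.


Delta = -16(4 a^3 + 27 b^2) mod 11 = 9
-1728 * (4 a)^3 = -1728 * (4*8)^3 mod 11 = 1
j = 1 * 9^(-1) mod 11 = 5

j = 5 (mod 11)


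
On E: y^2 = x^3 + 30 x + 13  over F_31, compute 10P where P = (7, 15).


k = 10 = 1010_2 (binary, LSB first: 0101)
Double-and-add from P = (7, 15):
  bit 0 = 0: acc unchanged = O
  bit 1 = 1: acc = O + (5, 3) = (5, 3)
  bit 2 = 0: acc unchanged = (5, 3)
  bit 3 = 1: acc = (5, 3) + (16, 30) = (15, 26)

10P = (15, 26)


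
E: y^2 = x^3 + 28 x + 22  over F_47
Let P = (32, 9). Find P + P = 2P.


Doubling: s = (3 x1^2 + a) / (2 y1)
s = (3*32^2 + 28) / (2*9) mod 47 = 26
x3 = s^2 - 2 x1 mod 47 = 26^2 - 2*32 = 1
y3 = s (x1 - x3) - y1 mod 47 = 26 * (32 - 1) - 9 = 45

2P = (1, 45)


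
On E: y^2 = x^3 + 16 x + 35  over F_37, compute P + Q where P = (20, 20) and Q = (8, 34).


P != Q, so use the chord formula.
s = (y2 - y1) / (x2 - x1) = (14) / (25) mod 37 = 5
x3 = s^2 - x1 - x2 mod 37 = 5^2 - 20 - 8 = 34
y3 = s (x1 - x3) - y1 mod 37 = 5 * (20 - 34) - 20 = 21

P + Q = (34, 21)


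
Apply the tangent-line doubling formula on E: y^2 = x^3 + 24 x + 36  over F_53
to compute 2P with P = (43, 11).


Doubling: s = (3 x1^2 + a) / (2 y1)
s = (3*43^2 + 24) / (2*11) mod 53 = 34
x3 = s^2 - 2 x1 mod 53 = 34^2 - 2*43 = 10
y3 = s (x1 - x3) - y1 mod 53 = 34 * (43 - 10) - 11 = 51

2P = (10, 51)


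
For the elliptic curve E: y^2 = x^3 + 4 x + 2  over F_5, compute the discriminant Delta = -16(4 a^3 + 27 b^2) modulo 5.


4 a^3 + 27 b^2 = 4*4^3 + 27*2^2 = 256 + 108 = 364
Delta = -16 * (364) = -5824
Delta mod 5 = 1

Delta = 1 (mod 5)


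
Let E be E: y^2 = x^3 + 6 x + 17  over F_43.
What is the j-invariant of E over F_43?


Delta = -16(4 a^3 + 27 b^2) mod 43 = 3
-1728 * (4 a)^3 = -1728 * (4*6)^3 mod 43 = 4
j = 4 * 3^(-1) mod 43 = 30

j = 30 (mod 43)


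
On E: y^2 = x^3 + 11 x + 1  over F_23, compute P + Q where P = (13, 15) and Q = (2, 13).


P != Q, so use the chord formula.
s = (y2 - y1) / (x2 - x1) = (21) / (12) mod 23 = 19
x3 = s^2 - x1 - x2 mod 23 = 19^2 - 13 - 2 = 1
y3 = s (x1 - x3) - y1 mod 23 = 19 * (13 - 1) - 15 = 6

P + Q = (1, 6)


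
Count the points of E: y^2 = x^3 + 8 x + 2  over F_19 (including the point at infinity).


For each x in F_19, count y with y^2 = x^3 + 8 x + 2 mod 19:
  x = 1: RHS = 11, y in [7, 12]  -> 2 point(s)
  x = 2: RHS = 7, y in [8, 11]  -> 2 point(s)
  x = 6: RHS = 0, y in [0]  -> 1 point(s)
  x = 9: RHS = 5, y in [9, 10]  -> 2 point(s)
  x = 13: RHS = 4, y in [2, 17]  -> 2 point(s)
  x = 15: RHS = 1, y in [1, 18]  -> 2 point(s)
  x = 17: RHS = 16, y in [4, 15]  -> 2 point(s)
Affine points: 13. Add the point at infinity: total = 14.

#E(F_19) = 14


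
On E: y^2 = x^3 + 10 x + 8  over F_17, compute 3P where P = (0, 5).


k = 3 = 11_2 (binary, LSB first: 11)
Double-and-add from P = (0, 5):
  bit 0 = 1: acc = O + (0, 5) = (0, 5)
  bit 1 = 1: acc = (0, 5) + (1, 11) = (1, 6)

3P = (1, 6)


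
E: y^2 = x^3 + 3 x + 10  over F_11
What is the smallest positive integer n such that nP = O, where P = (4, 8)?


Compute successive multiples of P until we hit O:
  1P = (4, 8)
  2P = (1, 5)
  3P = (7, 0)
  4P = (1, 6)
  5P = (4, 3)
  6P = O

ord(P) = 6


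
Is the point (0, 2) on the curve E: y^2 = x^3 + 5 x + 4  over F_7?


Check whether y^2 = x^3 + 5 x + 4 (mod 7) for (x, y) = (0, 2).
LHS: y^2 = 2^2 mod 7 = 4
RHS: x^3 + 5 x + 4 = 0^3 + 5*0 + 4 mod 7 = 4
LHS = RHS

Yes, on the curve


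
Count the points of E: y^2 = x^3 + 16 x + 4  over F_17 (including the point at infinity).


For each x in F_17, count y with y^2 = x^3 + 16 x + 4 mod 17:
  x = 0: RHS = 4, y in [2, 15]  -> 2 point(s)
  x = 1: RHS = 4, y in [2, 15]  -> 2 point(s)
  x = 4: RHS = 13, y in [8, 9]  -> 2 point(s)
  x = 7: RHS = 0, y in [0]  -> 1 point(s)
  x = 8: RHS = 15, y in [7, 10]  -> 2 point(s)
  x = 10: RHS = 8, y in [5, 12]  -> 2 point(s)
  x = 11: RHS = 15, y in [7, 10]  -> 2 point(s)
  x = 15: RHS = 15, y in [7, 10]  -> 2 point(s)
  x = 16: RHS = 4, y in [2, 15]  -> 2 point(s)
Affine points: 17. Add the point at infinity: total = 18.

#E(F_17) = 18


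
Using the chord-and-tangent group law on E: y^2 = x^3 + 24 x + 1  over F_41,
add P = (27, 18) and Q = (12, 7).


P != Q, so use the chord formula.
s = (y2 - y1) / (x2 - x1) = (30) / (26) mod 41 = 39
x3 = s^2 - x1 - x2 mod 41 = 39^2 - 27 - 12 = 6
y3 = s (x1 - x3) - y1 mod 41 = 39 * (27 - 6) - 18 = 22

P + Q = (6, 22)


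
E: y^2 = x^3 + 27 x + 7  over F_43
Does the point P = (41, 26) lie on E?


Check whether y^2 = x^3 + 27 x + 7 (mod 43) for (x, y) = (41, 26).
LHS: y^2 = 26^2 mod 43 = 31
RHS: x^3 + 27 x + 7 = 41^3 + 27*41 + 7 mod 43 = 31
LHS = RHS

Yes, on the curve


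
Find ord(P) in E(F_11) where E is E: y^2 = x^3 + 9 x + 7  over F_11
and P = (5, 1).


Compute successive multiples of P until we hit O:
  1P = (5, 1)
  2P = (5, 10)
  3P = O

ord(P) = 3


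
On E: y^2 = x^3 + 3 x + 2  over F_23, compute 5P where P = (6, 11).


k = 5 = 101_2 (binary, LSB first: 101)
Double-and-add from P = (6, 11):
  bit 0 = 1: acc = O + (6, 11) = (6, 11)
  bit 1 = 0: acc unchanged = (6, 11)
  bit 2 = 1: acc = (6, 11) + (1, 12) = (5, 21)

5P = (5, 21)


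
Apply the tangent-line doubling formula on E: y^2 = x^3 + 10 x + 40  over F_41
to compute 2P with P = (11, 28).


Doubling: s = (3 x1^2 + a) / (2 y1)
s = (3*11^2 + 10) / (2*28) mod 41 = 3
x3 = s^2 - 2 x1 mod 41 = 3^2 - 2*11 = 28
y3 = s (x1 - x3) - y1 mod 41 = 3 * (11 - 28) - 28 = 3

2P = (28, 3)


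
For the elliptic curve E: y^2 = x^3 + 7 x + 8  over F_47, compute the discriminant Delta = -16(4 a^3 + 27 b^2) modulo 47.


4 a^3 + 27 b^2 = 4*7^3 + 27*8^2 = 1372 + 1728 = 3100
Delta = -16 * (3100) = -49600
Delta mod 47 = 32

Delta = 32 (mod 47)


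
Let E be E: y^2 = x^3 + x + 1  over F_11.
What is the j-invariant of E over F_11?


Delta = -16(4 a^3 + 27 b^2) mod 11 = 10
-1728 * (4 a)^3 = -1728 * (4*1)^3 mod 11 = 2
j = 2 * 10^(-1) mod 11 = 9

j = 9 (mod 11)


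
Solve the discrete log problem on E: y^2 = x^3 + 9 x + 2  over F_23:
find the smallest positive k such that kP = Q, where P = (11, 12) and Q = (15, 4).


Enumerate multiples of P until we hit Q = (15, 4):
  1P = (11, 12)
  2P = (17, 10)
  3P = (13, 4)
  4P = (15, 4)
Match found at i = 4.

k = 4


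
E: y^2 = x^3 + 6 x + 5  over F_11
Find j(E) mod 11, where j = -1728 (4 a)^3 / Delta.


Delta = -16(4 a^3 + 27 b^2) mod 11 = 5
-1728 * (4 a)^3 = -1728 * (4*6)^3 mod 11 = 3
j = 3 * 5^(-1) mod 11 = 5

j = 5 (mod 11)


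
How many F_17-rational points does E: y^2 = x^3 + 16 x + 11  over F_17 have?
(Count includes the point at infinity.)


For each x in F_17, count y with y^2 = x^3 + 16 x + 11 mod 17:
  x = 2: RHS = 0, y in [0]  -> 1 point(s)
  x = 3: RHS = 1, y in [1, 16]  -> 2 point(s)
  x = 6: RHS = 0, y in [0]  -> 1 point(s)
  x = 9: RHS = 0, y in [0]  -> 1 point(s)
  x = 10: RHS = 15, y in [7, 10]  -> 2 point(s)
  x = 13: RHS = 2, y in [6, 11]  -> 2 point(s)
  x = 14: RHS = 4, y in [2, 15]  -> 2 point(s)
Affine points: 11. Add the point at infinity: total = 12.

#E(F_17) = 12


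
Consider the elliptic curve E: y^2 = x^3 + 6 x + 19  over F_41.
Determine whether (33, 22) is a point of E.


Check whether y^2 = x^3 + 6 x + 19 (mod 41) for (x, y) = (33, 22).
LHS: y^2 = 22^2 mod 41 = 33
RHS: x^3 + 6 x + 19 = 33^3 + 6*33 + 19 mod 41 = 33
LHS = RHS

Yes, on the curve


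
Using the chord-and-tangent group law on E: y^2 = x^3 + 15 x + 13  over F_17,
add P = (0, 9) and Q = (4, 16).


P != Q, so use the chord formula.
s = (y2 - y1) / (x2 - x1) = (7) / (4) mod 17 = 6
x3 = s^2 - x1 - x2 mod 17 = 6^2 - 0 - 4 = 15
y3 = s (x1 - x3) - y1 mod 17 = 6 * (0 - 15) - 9 = 3

P + Q = (15, 3)


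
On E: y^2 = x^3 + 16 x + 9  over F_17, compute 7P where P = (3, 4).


k = 7 = 111_2 (binary, LSB first: 111)
Double-and-add from P = (3, 4):
  bit 0 = 1: acc = O + (3, 4) = (3, 4)
  bit 1 = 1: acc = (3, 4) + (12, 5) = (6, 7)
  bit 2 = 1: acc = (6, 7) + (9, 7) = (2, 10)

7P = (2, 10)


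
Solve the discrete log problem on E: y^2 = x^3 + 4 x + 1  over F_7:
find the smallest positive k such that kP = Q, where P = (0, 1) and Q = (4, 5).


Enumerate multiples of P until we hit Q = (4, 5):
  1P = (0, 1)
  2P = (4, 5)
Match found at i = 2.

k = 2


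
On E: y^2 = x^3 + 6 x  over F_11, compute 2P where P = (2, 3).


Doubling: s = (3 x1^2 + a) / (2 y1)
s = (3*2^2 + 6) / (2*3) mod 11 = 3
x3 = s^2 - 2 x1 mod 11 = 3^2 - 2*2 = 5
y3 = s (x1 - x3) - y1 mod 11 = 3 * (2 - 5) - 3 = 10

2P = (5, 10)


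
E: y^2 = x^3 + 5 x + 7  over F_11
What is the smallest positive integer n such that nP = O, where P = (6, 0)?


Compute successive multiples of P until we hit O:
  1P = (6, 0)
  2P = O

ord(P) = 2
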